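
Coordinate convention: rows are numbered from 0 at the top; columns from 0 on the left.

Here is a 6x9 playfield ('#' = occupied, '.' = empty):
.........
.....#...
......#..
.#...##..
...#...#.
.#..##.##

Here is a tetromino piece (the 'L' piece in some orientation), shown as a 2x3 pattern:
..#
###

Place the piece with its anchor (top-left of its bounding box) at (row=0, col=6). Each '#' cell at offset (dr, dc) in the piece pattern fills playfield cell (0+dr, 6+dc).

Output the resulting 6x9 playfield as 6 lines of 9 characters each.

Fill (0+0,6+2) = (0,8)
Fill (0+1,6+0) = (1,6)
Fill (0+1,6+1) = (1,7)
Fill (0+1,6+2) = (1,8)

Answer: ........#
.....####
......#..
.#...##..
...#...#.
.#..##.##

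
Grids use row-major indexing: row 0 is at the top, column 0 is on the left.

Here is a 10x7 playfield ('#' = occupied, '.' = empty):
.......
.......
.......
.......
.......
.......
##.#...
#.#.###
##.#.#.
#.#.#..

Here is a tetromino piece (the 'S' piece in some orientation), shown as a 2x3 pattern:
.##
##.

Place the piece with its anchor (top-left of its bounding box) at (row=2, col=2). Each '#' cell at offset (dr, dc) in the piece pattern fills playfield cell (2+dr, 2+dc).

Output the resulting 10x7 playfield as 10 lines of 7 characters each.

Fill (2+0,2+1) = (2,3)
Fill (2+0,2+2) = (2,4)
Fill (2+1,2+0) = (3,2)
Fill (2+1,2+1) = (3,3)

Answer: .......
.......
...##..
..##...
.......
.......
##.#...
#.#.###
##.#.#.
#.#.#..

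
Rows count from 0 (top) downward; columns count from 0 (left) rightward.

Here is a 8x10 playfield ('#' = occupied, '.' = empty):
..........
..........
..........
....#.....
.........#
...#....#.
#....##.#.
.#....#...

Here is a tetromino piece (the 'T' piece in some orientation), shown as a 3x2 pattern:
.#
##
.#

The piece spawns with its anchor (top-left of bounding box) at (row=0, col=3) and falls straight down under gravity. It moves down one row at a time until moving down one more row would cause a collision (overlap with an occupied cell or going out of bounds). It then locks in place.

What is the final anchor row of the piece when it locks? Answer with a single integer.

Answer: 0

Derivation:
Spawn at (row=0, col=3). Try each row:
  row 0: fits
  row 1: blocked -> lock at row 0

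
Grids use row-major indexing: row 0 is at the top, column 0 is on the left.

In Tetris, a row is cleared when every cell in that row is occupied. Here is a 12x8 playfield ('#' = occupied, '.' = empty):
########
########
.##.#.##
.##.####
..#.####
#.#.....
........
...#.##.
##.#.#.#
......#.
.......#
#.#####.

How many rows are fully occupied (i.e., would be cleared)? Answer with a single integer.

Answer: 2

Derivation:
Check each row:
  row 0: 0 empty cells -> FULL (clear)
  row 1: 0 empty cells -> FULL (clear)
  row 2: 3 empty cells -> not full
  row 3: 2 empty cells -> not full
  row 4: 3 empty cells -> not full
  row 5: 6 empty cells -> not full
  row 6: 8 empty cells -> not full
  row 7: 5 empty cells -> not full
  row 8: 3 empty cells -> not full
  row 9: 7 empty cells -> not full
  row 10: 7 empty cells -> not full
  row 11: 2 empty cells -> not full
Total rows cleared: 2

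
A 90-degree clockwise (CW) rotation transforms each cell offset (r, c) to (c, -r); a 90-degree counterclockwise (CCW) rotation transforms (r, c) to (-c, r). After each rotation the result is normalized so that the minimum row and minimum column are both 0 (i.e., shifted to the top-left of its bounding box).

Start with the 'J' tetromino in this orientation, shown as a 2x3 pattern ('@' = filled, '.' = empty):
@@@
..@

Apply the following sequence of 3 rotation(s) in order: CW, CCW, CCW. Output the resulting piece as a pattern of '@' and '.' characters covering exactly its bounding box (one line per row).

Answer: @@
@.
@.

Derivation:
Start:
@@@
..@
After rotation 1 (CW):
.@
.@
@@
After rotation 2 (CCW):
@@@
..@
After rotation 3 (CCW):
@@
@.
@.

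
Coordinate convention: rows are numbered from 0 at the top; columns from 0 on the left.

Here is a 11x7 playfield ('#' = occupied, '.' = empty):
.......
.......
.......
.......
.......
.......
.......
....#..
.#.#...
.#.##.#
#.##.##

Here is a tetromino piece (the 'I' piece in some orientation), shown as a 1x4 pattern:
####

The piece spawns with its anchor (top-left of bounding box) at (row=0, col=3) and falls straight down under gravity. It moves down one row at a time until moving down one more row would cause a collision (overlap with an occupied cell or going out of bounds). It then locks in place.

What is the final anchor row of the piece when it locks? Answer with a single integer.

Answer: 6

Derivation:
Spawn at (row=0, col=3). Try each row:
  row 0: fits
  row 1: fits
  row 2: fits
  row 3: fits
  row 4: fits
  row 5: fits
  row 6: fits
  row 7: blocked -> lock at row 6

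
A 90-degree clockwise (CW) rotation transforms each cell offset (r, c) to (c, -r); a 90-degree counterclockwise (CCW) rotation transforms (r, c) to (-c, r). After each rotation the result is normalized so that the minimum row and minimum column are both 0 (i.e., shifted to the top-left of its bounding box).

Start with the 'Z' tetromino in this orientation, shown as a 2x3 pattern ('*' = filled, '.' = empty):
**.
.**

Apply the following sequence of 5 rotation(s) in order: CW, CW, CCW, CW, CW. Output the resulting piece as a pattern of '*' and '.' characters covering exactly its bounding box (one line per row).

Answer: .*
**
*.

Derivation:
Start:
**.
.**
After rotation 1 (CW):
.*
**
*.
After rotation 2 (CW):
**.
.**
After rotation 3 (CCW):
.*
**
*.
After rotation 4 (CW):
**.
.**
After rotation 5 (CW):
.*
**
*.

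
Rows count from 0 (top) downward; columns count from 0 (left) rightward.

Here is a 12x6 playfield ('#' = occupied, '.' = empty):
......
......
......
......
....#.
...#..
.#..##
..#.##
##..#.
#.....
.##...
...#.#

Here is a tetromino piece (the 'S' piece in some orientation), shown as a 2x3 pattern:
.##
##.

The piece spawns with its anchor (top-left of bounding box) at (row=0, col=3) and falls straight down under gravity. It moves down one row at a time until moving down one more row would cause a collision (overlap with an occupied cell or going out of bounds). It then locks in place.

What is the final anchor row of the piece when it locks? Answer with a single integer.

Answer: 2

Derivation:
Spawn at (row=0, col=3). Try each row:
  row 0: fits
  row 1: fits
  row 2: fits
  row 3: blocked -> lock at row 2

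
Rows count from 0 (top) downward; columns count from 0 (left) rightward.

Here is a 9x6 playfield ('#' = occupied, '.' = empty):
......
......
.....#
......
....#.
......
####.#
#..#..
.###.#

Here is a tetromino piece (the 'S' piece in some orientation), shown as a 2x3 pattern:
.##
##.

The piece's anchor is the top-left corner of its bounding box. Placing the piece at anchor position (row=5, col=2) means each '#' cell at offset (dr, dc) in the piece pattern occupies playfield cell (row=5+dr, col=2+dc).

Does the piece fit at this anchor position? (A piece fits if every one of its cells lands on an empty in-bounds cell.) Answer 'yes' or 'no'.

Answer: no

Derivation:
Check each piece cell at anchor (5, 2):
  offset (0,1) -> (5,3): empty -> OK
  offset (0,2) -> (5,4): empty -> OK
  offset (1,0) -> (6,2): occupied ('#') -> FAIL
  offset (1,1) -> (6,3): occupied ('#') -> FAIL
All cells valid: no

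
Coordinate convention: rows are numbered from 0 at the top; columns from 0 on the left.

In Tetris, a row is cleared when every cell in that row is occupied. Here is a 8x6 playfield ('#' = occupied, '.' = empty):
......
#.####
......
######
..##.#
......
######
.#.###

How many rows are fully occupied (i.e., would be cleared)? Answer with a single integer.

Answer: 2

Derivation:
Check each row:
  row 0: 6 empty cells -> not full
  row 1: 1 empty cell -> not full
  row 2: 6 empty cells -> not full
  row 3: 0 empty cells -> FULL (clear)
  row 4: 3 empty cells -> not full
  row 5: 6 empty cells -> not full
  row 6: 0 empty cells -> FULL (clear)
  row 7: 2 empty cells -> not full
Total rows cleared: 2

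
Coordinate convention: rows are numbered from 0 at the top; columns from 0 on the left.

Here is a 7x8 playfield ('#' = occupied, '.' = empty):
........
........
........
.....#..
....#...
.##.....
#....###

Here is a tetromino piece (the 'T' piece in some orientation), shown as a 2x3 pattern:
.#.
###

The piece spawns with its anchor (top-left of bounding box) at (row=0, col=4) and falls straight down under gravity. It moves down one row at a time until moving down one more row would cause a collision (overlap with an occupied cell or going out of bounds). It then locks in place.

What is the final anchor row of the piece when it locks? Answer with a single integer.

Answer: 1

Derivation:
Spawn at (row=0, col=4). Try each row:
  row 0: fits
  row 1: fits
  row 2: blocked -> lock at row 1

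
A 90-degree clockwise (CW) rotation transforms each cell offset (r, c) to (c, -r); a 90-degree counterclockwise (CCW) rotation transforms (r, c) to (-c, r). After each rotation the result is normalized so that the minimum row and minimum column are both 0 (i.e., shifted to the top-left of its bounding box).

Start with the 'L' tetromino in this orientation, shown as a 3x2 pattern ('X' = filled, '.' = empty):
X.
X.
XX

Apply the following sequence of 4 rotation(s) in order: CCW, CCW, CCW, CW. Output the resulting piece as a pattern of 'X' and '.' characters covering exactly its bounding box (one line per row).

Start:
X.
X.
XX
After rotation 1 (CCW):
..X
XXX
After rotation 2 (CCW):
XX
.X
.X
After rotation 3 (CCW):
XXX
X..
After rotation 4 (CW):
XX
.X
.X

Answer: XX
.X
.X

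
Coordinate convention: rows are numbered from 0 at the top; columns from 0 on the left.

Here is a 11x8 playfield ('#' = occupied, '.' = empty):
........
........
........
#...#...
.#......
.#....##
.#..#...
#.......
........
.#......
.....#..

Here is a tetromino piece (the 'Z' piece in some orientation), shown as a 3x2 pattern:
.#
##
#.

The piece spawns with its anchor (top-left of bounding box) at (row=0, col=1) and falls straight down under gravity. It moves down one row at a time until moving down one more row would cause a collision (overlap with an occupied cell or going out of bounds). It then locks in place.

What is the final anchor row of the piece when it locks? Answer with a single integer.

Spawn at (row=0, col=1). Try each row:
  row 0: fits
  row 1: fits
  row 2: blocked -> lock at row 1

Answer: 1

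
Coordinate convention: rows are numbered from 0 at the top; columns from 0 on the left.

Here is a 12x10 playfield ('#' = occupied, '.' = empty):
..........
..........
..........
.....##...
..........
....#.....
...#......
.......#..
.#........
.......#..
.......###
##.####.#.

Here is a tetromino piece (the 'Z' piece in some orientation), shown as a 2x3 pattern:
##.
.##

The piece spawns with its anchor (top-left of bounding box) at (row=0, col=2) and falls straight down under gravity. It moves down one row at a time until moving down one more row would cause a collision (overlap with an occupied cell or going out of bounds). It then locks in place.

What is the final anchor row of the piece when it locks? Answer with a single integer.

Answer: 3

Derivation:
Spawn at (row=0, col=2). Try each row:
  row 0: fits
  row 1: fits
  row 2: fits
  row 3: fits
  row 4: blocked -> lock at row 3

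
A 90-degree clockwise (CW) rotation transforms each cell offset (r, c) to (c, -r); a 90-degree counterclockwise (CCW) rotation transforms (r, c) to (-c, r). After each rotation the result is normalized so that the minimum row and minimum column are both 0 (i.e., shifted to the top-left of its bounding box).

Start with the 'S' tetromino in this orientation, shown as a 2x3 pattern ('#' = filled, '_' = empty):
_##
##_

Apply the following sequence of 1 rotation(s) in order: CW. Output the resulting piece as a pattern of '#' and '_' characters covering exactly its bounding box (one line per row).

Start:
_##
##_
After rotation 1 (CW):
#_
##
_#

Answer: #_
##
_#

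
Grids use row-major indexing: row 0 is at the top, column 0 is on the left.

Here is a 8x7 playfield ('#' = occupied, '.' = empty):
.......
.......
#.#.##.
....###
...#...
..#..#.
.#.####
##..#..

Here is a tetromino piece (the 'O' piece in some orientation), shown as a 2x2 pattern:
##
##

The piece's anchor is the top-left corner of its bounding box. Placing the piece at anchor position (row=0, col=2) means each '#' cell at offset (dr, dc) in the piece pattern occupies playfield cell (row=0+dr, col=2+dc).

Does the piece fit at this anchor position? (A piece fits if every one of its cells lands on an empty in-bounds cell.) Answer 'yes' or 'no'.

Answer: yes

Derivation:
Check each piece cell at anchor (0, 2):
  offset (0,0) -> (0,2): empty -> OK
  offset (0,1) -> (0,3): empty -> OK
  offset (1,0) -> (1,2): empty -> OK
  offset (1,1) -> (1,3): empty -> OK
All cells valid: yes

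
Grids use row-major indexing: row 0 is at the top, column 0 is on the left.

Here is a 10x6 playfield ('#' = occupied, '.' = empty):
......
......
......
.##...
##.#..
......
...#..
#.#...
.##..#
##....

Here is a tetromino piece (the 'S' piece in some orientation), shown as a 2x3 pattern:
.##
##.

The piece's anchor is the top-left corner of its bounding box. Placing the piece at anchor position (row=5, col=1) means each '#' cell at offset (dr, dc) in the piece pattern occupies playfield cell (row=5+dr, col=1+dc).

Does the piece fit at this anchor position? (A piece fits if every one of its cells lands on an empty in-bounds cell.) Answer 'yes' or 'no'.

Answer: yes

Derivation:
Check each piece cell at anchor (5, 1):
  offset (0,1) -> (5,2): empty -> OK
  offset (0,2) -> (5,3): empty -> OK
  offset (1,0) -> (6,1): empty -> OK
  offset (1,1) -> (6,2): empty -> OK
All cells valid: yes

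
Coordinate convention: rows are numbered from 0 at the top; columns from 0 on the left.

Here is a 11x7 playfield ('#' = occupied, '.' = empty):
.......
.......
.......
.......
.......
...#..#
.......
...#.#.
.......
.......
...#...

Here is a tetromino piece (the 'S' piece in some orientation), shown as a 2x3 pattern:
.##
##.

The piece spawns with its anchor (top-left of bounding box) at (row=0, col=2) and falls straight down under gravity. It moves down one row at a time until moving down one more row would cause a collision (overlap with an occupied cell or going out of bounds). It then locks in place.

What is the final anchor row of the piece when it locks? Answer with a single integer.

Answer: 3

Derivation:
Spawn at (row=0, col=2). Try each row:
  row 0: fits
  row 1: fits
  row 2: fits
  row 3: fits
  row 4: blocked -> lock at row 3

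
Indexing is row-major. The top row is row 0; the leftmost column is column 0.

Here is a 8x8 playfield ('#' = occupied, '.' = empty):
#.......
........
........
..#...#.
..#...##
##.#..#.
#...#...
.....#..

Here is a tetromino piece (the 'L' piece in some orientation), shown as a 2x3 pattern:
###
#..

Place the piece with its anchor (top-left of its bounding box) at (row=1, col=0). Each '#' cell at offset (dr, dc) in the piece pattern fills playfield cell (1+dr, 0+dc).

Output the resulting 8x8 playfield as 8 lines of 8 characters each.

Answer: #.......
###.....
#.......
..#...#.
..#...##
##.#..#.
#...#...
.....#..

Derivation:
Fill (1+0,0+0) = (1,0)
Fill (1+0,0+1) = (1,1)
Fill (1+0,0+2) = (1,2)
Fill (1+1,0+0) = (2,0)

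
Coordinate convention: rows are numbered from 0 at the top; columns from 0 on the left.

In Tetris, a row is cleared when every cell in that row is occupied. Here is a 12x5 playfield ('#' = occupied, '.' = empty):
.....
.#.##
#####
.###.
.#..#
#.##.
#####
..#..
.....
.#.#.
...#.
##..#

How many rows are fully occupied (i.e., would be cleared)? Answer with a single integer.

Check each row:
  row 0: 5 empty cells -> not full
  row 1: 2 empty cells -> not full
  row 2: 0 empty cells -> FULL (clear)
  row 3: 2 empty cells -> not full
  row 4: 3 empty cells -> not full
  row 5: 2 empty cells -> not full
  row 6: 0 empty cells -> FULL (clear)
  row 7: 4 empty cells -> not full
  row 8: 5 empty cells -> not full
  row 9: 3 empty cells -> not full
  row 10: 4 empty cells -> not full
  row 11: 2 empty cells -> not full
Total rows cleared: 2

Answer: 2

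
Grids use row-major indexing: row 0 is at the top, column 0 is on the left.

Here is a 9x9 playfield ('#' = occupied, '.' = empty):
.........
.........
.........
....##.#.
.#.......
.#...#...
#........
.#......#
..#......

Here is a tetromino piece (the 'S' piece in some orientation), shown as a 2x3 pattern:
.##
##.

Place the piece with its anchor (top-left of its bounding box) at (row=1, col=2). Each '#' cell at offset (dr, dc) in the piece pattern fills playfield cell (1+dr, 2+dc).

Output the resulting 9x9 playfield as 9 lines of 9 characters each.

Fill (1+0,2+1) = (1,3)
Fill (1+0,2+2) = (1,4)
Fill (1+1,2+0) = (2,2)
Fill (1+1,2+1) = (2,3)

Answer: .........
...##....
..##.....
....##.#.
.#.......
.#...#...
#........
.#......#
..#......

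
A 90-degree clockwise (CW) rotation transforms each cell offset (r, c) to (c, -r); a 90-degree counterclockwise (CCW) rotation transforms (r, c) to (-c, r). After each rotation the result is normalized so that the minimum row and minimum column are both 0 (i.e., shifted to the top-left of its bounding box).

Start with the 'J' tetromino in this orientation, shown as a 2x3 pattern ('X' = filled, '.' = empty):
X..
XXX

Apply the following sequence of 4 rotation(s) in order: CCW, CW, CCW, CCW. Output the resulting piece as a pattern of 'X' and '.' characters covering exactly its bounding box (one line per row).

Start:
X..
XXX
After rotation 1 (CCW):
.X
.X
XX
After rotation 2 (CW):
X..
XXX
After rotation 3 (CCW):
.X
.X
XX
After rotation 4 (CCW):
XXX
..X

Answer: XXX
..X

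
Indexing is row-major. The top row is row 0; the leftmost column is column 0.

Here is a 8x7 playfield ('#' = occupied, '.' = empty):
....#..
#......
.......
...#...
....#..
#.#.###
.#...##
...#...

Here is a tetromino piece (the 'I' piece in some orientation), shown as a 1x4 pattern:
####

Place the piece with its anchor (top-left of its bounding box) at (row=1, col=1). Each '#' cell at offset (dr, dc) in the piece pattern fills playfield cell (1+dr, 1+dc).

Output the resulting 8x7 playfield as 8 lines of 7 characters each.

Answer: ....#..
#####..
.......
...#...
....#..
#.#.###
.#...##
...#...

Derivation:
Fill (1+0,1+0) = (1,1)
Fill (1+0,1+1) = (1,2)
Fill (1+0,1+2) = (1,3)
Fill (1+0,1+3) = (1,4)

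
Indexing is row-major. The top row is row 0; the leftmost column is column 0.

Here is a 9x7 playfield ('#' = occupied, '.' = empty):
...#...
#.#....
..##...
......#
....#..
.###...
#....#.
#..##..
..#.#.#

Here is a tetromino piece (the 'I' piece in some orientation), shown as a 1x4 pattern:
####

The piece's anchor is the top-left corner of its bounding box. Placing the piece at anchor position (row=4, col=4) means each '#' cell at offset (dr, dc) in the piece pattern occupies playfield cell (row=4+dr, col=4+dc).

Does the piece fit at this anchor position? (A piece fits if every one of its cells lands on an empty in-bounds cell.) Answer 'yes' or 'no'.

Answer: no

Derivation:
Check each piece cell at anchor (4, 4):
  offset (0,0) -> (4,4): occupied ('#') -> FAIL
  offset (0,1) -> (4,5): empty -> OK
  offset (0,2) -> (4,6): empty -> OK
  offset (0,3) -> (4,7): out of bounds -> FAIL
All cells valid: no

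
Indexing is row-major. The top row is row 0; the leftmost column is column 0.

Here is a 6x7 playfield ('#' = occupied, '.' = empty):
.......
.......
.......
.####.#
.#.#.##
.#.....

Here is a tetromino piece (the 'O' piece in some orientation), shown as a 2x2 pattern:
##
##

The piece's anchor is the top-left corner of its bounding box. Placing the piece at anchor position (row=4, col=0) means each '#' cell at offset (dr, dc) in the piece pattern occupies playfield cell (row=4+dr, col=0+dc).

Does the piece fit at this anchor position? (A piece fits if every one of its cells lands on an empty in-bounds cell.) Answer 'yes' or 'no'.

Answer: no

Derivation:
Check each piece cell at anchor (4, 0):
  offset (0,0) -> (4,0): empty -> OK
  offset (0,1) -> (4,1): occupied ('#') -> FAIL
  offset (1,0) -> (5,0): empty -> OK
  offset (1,1) -> (5,1): occupied ('#') -> FAIL
All cells valid: no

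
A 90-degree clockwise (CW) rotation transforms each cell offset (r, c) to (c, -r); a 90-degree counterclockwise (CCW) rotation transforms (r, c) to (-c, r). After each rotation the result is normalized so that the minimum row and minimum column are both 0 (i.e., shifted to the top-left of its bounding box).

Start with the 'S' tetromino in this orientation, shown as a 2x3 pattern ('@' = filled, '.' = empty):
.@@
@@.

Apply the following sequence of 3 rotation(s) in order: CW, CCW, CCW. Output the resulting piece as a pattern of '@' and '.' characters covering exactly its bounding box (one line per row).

Answer: @.
@@
.@

Derivation:
Start:
.@@
@@.
After rotation 1 (CW):
@.
@@
.@
After rotation 2 (CCW):
.@@
@@.
After rotation 3 (CCW):
@.
@@
.@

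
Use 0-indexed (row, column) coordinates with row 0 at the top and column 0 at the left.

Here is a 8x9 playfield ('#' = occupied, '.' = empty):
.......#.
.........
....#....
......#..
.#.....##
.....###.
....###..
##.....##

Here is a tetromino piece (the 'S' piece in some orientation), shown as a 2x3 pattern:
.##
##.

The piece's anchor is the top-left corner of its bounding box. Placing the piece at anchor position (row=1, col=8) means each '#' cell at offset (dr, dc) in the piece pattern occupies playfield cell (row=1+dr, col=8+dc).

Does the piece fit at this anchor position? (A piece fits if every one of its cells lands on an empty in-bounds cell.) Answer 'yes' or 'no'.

Answer: no

Derivation:
Check each piece cell at anchor (1, 8):
  offset (0,1) -> (1,9): out of bounds -> FAIL
  offset (0,2) -> (1,10): out of bounds -> FAIL
  offset (1,0) -> (2,8): empty -> OK
  offset (1,1) -> (2,9): out of bounds -> FAIL
All cells valid: no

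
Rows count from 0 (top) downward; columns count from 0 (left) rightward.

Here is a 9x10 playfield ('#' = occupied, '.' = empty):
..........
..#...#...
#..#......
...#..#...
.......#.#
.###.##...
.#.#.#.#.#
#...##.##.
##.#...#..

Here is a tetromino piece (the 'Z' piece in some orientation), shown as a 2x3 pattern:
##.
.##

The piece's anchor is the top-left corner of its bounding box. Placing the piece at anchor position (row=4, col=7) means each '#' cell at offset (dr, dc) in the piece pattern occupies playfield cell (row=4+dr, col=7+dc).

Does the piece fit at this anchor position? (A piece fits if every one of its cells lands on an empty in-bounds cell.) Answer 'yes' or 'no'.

Check each piece cell at anchor (4, 7):
  offset (0,0) -> (4,7): occupied ('#') -> FAIL
  offset (0,1) -> (4,8): empty -> OK
  offset (1,1) -> (5,8): empty -> OK
  offset (1,2) -> (5,9): empty -> OK
All cells valid: no

Answer: no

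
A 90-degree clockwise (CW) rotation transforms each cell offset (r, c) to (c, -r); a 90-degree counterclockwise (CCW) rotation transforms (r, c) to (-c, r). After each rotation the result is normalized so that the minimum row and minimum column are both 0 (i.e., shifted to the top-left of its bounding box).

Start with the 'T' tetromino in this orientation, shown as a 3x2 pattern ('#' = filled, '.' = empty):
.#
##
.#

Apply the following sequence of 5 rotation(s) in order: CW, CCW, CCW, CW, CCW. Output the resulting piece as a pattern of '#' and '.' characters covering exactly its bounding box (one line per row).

Answer: ###
.#.

Derivation:
Start:
.#
##
.#
After rotation 1 (CW):
.#.
###
After rotation 2 (CCW):
.#
##
.#
After rotation 3 (CCW):
###
.#.
After rotation 4 (CW):
.#
##
.#
After rotation 5 (CCW):
###
.#.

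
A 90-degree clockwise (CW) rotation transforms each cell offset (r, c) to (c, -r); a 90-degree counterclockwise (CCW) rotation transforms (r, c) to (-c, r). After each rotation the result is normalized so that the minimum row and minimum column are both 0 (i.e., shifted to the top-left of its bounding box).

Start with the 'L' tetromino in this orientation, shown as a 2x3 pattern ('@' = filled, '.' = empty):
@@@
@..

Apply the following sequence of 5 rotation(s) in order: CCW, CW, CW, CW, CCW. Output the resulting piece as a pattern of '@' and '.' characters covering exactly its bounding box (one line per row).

Start:
@@@
@..
After rotation 1 (CCW):
@.
@.
@@
After rotation 2 (CW):
@@@
@..
After rotation 3 (CW):
@@
.@
.@
After rotation 4 (CW):
..@
@@@
After rotation 5 (CCW):
@@
.@
.@

Answer: @@
.@
.@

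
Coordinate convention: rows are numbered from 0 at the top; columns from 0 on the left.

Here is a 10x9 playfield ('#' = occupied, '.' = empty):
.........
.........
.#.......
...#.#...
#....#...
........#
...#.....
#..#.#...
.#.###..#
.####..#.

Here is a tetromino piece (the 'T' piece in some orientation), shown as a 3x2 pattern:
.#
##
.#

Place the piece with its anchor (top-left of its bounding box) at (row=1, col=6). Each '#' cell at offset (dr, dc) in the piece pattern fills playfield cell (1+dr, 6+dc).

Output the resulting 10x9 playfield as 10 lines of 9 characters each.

Answer: .........
.......#.
.#....##.
...#.#.#.
#....#...
........#
...#.....
#..#.#...
.#.###..#
.####..#.

Derivation:
Fill (1+0,6+1) = (1,7)
Fill (1+1,6+0) = (2,6)
Fill (1+1,6+1) = (2,7)
Fill (1+2,6+1) = (3,7)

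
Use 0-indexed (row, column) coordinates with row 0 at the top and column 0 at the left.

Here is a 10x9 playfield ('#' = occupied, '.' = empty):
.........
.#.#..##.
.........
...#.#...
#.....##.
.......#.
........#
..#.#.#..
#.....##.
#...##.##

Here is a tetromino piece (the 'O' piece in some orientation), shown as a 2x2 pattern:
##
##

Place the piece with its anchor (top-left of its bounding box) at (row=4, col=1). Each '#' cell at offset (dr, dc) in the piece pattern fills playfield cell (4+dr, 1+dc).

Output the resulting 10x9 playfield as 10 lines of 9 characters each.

Answer: .........
.#.#..##.
.........
...#.#...
###...##.
.##....#.
........#
..#.#.#..
#.....##.
#...##.##

Derivation:
Fill (4+0,1+0) = (4,1)
Fill (4+0,1+1) = (4,2)
Fill (4+1,1+0) = (5,1)
Fill (4+1,1+1) = (5,2)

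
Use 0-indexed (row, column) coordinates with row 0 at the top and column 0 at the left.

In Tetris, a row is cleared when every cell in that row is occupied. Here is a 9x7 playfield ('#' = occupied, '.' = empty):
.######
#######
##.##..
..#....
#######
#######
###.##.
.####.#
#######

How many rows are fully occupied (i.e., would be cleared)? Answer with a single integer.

Answer: 4

Derivation:
Check each row:
  row 0: 1 empty cell -> not full
  row 1: 0 empty cells -> FULL (clear)
  row 2: 3 empty cells -> not full
  row 3: 6 empty cells -> not full
  row 4: 0 empty cells -> FULL (clear)
  row 5: 0 empty cells -> FULL (clear)
  row 6: 2 empty cells -> not full
  row 7: 2 empty cells -> not full
  row 8: 0 empty cells -> FULL (clear)
Total rows cleared: 4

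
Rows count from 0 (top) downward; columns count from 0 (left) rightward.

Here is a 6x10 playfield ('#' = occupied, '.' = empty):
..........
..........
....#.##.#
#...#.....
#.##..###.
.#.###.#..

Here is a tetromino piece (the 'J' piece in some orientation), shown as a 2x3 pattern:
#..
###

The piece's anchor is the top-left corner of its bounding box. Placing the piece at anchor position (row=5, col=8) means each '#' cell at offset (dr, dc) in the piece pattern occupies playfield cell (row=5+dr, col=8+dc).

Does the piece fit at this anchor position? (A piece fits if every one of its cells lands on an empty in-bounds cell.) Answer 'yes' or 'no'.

Check each piece cell at anchor (5, 8):
  offset (0,0) -> (5,8): empty -> OK
  offset (1,0) -> (6,8): out of bounds -> FAIL
  offset (1,1) -> (6,9): out of bounds -> FAIL
  offset (1,2) -> (6,10): out of bounds -> FAIL
All cells valid: no

Answer: no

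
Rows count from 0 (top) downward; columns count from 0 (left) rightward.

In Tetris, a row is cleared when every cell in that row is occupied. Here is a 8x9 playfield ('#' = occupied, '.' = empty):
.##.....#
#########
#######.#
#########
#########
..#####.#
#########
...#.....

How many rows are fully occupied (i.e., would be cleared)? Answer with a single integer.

Check each row:
  row 0: 6 empty cells -> not full
  row 1: 0 empty cells -> FULL (clear)
  row 2: 1 empty cell -> not full
  row 3: 0 empty cells -> FULL (clear)
  row 4: 0 empty cells -> FULL (clear)
  row 5: 3 empty cells -> not full
  row 6: 0 empty cells -> FULL (clear)
  row 7: 8 empty cells -> not full
Total rows cleared: 4

Answer: 4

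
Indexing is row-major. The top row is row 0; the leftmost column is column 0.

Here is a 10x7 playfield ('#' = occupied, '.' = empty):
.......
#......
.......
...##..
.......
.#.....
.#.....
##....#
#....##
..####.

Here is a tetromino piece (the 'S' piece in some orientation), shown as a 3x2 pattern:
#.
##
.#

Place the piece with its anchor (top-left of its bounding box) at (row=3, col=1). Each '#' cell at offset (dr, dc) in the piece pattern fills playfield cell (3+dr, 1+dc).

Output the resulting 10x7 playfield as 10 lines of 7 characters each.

Answer: .......
#......
.......
.#.##..
.##....
.##....
.#.....
##....#
#....##
..####.

Derivation:
Fill (3+0,1+0) = (3,1)
Fill (3+1,1+0) = (4,1)
Fill (3+1,1+1) = (4,2)
Fill (3+2,1+1) = (5,2)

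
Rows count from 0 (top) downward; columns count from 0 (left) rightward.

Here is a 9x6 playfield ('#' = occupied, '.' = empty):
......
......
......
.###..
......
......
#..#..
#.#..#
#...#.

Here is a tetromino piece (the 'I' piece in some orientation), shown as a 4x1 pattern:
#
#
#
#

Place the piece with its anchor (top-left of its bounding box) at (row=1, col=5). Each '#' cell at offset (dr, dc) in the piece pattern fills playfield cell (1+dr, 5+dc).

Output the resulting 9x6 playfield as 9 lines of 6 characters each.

Answer: ......
.....#
.....#
.###.#
.....#
......
#..#..
#.#..#
#...#.

Derivation:
Fill (1+0,5+0) = (1,5)
Fill (1+1,5+0) = (2,5)
Fill (1+2,5+0) = (3,5)
Fill (1+3,5+0) = (4,5)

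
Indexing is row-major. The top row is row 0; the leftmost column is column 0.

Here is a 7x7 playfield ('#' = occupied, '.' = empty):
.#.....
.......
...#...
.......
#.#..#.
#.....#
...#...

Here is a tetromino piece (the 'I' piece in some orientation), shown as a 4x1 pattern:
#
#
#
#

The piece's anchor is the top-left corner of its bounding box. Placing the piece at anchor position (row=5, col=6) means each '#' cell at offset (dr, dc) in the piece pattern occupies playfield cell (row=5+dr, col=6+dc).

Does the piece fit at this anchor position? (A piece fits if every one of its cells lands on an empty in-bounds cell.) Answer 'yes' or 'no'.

Answer: no

Derivation:
Check each piece cell at anchor (5, 6):
  offset (0,0) -> (5,6): occupied ('#') -> FAIL
  offset (1,0) -> (6,6): empty -> OK
  offset (2,0) -> (7,6): out of bounds -> FAIL
  offset (3,0) -> (8,6): out of bounds -> FAIL
All cells valid: no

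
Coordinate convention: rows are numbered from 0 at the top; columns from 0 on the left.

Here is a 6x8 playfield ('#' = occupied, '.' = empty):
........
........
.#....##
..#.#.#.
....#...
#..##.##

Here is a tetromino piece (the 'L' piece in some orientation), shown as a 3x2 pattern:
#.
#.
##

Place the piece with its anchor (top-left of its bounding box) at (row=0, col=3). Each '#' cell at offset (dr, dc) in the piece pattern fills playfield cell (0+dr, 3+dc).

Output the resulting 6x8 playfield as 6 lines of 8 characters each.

Answer: ...#....
...#....
.#.##.##
..#.#.#.
....#...
#..##.##

Derivation:
Fill (0+0,3+0) = (0,3)
Fill (0+1,3+0) = (1,3)
Fill (0+2,3+0) = (2,3)
Fill (0+2,3+1) = (2,4)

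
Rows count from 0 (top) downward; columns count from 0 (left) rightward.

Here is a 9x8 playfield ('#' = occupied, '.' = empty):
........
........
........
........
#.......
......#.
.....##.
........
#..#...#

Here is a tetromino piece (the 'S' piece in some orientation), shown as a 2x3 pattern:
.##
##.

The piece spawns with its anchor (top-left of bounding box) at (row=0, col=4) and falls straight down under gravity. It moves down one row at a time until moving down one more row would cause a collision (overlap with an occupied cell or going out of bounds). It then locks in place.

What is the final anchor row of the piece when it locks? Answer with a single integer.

Spawn at (row=0, col=4). Try each row:
  row 0: fits
  row 1: fits
  row 2: fits
  row 3: fits
  row 4: fits
  row 5: blocked -> lock at row 4

Answer: 4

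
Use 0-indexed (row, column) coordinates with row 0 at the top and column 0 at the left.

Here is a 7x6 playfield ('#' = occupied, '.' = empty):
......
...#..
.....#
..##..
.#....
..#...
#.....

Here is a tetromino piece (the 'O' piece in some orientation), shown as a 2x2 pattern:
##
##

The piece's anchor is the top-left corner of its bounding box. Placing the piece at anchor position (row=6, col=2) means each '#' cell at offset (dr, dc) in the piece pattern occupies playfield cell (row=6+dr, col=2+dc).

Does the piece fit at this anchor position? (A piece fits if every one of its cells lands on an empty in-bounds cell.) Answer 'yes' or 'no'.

Check each piece cell at anchor (6, 2):
  offset (0,0) -> (6,2): empty -> OK
  offset (0,1) -> (6,3): empty -> OK
  offset (1,0) -> (7,2): out of bounds -> FAIL
  offset (1,1) -> (7,3): out of bounds -> FAIL
All cells valid: no

Answer: no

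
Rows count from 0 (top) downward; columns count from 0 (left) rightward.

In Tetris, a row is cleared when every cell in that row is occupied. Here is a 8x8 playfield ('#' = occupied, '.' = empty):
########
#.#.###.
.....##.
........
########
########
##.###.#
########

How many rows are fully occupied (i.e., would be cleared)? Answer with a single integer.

Answer: 4

Derivation:
Check each row:
  row 0: 0 empty cells -> FULL (clear)
  row 1: 3 empty cells -> not full
  row 2: 6 empty cells -> not full
  row 3: 8 empty cells -> not full
  row 4: 0 empty cells -> FULL (clear)
  row 5: 0 empty cells -> FULL (clear)
  row 6: 2 empty cells -> not full
  row 7: 0 empty cells -> FULL (clear)
Total rows cleared: 4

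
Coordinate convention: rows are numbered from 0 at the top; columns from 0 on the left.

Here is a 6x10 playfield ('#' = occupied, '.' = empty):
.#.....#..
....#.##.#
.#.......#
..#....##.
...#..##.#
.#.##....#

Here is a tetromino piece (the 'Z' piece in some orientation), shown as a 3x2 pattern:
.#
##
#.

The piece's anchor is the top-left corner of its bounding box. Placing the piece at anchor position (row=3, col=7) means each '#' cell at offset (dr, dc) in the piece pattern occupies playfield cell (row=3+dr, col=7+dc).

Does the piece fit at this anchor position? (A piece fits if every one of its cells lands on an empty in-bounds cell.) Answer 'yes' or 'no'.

Check each piece cell at anchor (3, 7):
  offset (0,1) -> (3,8): occupied ('#') -> FAIL
  offset (1,0) -> (4,7): occupied ('#') -> FAIL
  offset (1,1) -> (4,8): empty -> OK
  offset (2,0) -> (5,7): empty -> OK
All cells valid: no

Answer: no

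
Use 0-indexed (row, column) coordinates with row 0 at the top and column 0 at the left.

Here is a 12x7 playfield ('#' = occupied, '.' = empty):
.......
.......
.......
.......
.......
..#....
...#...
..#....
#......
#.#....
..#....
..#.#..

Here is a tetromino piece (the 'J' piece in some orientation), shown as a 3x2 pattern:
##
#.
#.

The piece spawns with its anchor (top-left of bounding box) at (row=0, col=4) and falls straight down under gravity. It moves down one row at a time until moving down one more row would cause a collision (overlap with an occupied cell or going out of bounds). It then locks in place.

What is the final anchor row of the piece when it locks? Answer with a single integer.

Spawn at (row=0, col=4). Try each row:
  row 0: fits
  row 1: fits
  row 2: fits
  row 3: fits
  row 4: fits
  row 5: fits
  row 6: fits
  row 7: fits
  row 8: fits
  row 9: blocked -> lock at row 8

Answer: 8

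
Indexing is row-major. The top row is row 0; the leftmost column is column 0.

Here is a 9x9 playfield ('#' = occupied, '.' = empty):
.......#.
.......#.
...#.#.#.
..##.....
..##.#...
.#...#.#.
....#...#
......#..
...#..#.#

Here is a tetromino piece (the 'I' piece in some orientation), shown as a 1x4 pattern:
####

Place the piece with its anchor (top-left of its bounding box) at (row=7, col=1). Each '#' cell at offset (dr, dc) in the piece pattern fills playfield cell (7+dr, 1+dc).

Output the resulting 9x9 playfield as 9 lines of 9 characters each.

Fill (7+0,1+0) = (7,1)
Fill (7+0,1+1) = (7,2)
Fill (7+0,1+2) = (7,3)
Fill (7+0,1+3) = (7,4)

Answer: .......#.
.......#.
...#.#.#.
..##.....
..##.#...
.#...#.#.
....#...#
.####.#..
...#..#.#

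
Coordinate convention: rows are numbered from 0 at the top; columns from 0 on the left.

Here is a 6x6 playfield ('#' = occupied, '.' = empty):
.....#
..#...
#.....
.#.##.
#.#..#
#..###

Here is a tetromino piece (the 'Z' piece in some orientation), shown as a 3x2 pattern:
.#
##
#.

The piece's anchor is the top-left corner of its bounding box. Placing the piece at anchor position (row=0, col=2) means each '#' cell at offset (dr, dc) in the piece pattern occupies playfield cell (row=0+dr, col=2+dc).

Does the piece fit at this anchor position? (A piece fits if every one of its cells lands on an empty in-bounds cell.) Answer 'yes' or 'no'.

Check each piece cell at anchor (0, 2):
  offset (0,1) -> (0,3): empty -> OK
  offset (1,0) -> (1,2): occupied ('#') -> FAIL
  offset (1,1) -> (1,3): empty -> OK
  offset (2,0) -> (2,2): empty -> OK
All cells valid: no

Answer: no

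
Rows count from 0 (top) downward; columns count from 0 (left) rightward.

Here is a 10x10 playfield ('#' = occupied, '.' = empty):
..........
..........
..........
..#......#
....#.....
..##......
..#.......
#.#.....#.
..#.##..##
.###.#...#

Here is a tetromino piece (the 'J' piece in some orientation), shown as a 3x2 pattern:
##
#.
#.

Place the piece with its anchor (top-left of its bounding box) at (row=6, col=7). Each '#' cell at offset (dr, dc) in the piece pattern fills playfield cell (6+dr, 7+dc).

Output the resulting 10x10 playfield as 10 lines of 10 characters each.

Fill (6+0,7+0) = (6,7)
Fill (6+0,7+1) = (6,8)
Fill (6+1,7+0) = (7,7)
Fill (6+2,7+0) = (8,7)

Answer: ..........
..........
..........
..#......#
....#.....
..##......
..#....##.
#.#....##.
..#.##.###
.###.#...#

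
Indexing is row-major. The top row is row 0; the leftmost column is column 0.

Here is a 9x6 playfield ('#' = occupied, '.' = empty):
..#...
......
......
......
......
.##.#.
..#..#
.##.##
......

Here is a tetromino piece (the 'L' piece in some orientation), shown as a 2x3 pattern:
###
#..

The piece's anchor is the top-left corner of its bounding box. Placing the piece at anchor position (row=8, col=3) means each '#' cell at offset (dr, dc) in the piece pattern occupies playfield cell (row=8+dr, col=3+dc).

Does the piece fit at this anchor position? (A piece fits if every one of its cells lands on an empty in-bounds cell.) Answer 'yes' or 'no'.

Check each piece cell at anchor (8, 3):
  offset (0,0) -> (8,3): empty -> OK
  offset (0,1) -> (8,4): empty -> OK
  offset (0,2) -> (8,5): empty -> OK
  offset (1,0) -> (9,3): out of bounds -> FAIL
All cells valid: no

Answer: no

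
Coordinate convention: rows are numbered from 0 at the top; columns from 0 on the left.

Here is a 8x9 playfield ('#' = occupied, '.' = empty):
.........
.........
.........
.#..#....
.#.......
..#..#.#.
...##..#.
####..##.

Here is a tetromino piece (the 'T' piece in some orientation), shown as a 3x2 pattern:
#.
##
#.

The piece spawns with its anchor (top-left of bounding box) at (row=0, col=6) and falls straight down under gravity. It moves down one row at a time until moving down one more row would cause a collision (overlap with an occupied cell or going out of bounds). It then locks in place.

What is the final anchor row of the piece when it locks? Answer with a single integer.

Answer: 3

Derivation:
Spawn at (row=0, col=6). Try each row:
  row 0: fits
  row 1: fits
  row 2: fits
  row 3: fits
  row 4: blocked -> lock at row 3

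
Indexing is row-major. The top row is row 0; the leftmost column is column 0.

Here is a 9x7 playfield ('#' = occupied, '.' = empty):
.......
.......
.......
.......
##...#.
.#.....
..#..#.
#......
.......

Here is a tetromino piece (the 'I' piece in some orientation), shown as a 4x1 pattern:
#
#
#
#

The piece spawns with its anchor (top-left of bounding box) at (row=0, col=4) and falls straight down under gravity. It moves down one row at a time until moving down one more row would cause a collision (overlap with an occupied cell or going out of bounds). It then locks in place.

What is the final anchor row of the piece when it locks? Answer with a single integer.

Spawn at (row=0, col=4). Try each row:
  row 0: fits
  row 1: fits
  row 2: fits
  row 3: fits
  row 4: fits
  row 5: fits
  row 6: blocked -> lock at row 5

Answer: 5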